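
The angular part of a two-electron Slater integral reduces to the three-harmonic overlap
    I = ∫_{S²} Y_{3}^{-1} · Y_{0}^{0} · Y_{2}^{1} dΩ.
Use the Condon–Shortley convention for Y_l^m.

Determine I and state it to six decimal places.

|3−0|≤2≤3+0 violated ⇒ I = 0

0.000000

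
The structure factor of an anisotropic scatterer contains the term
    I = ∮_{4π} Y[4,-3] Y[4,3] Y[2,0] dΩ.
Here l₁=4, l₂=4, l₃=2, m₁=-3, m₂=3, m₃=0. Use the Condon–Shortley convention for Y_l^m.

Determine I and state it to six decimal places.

0.057344

Rules hold: Σm=0, L=10 even, 0≤2≤8.
N = 9·9·5 = 405
Δ = 6!·2!·2!/11! = 1/13860
Racah Σ t=2..4: t=2:+1/192 t=3:−1/36 t=4:+1/192 = -5/288
⇒ 3j(4 4 2; 0 0 0)² = 20/693, sgn -1
Racah Σ t=5..6: t=5:−1/480 t=6:+1/720 = -1/1440
⇒ 3j(4 4 2; -3 3 0)² = 7/1980, sgn -1
4πI² = N·(3j₀)²·(3jₘ)² = 5/121
I = +1·√(0.0413223/4π) = 0.05734392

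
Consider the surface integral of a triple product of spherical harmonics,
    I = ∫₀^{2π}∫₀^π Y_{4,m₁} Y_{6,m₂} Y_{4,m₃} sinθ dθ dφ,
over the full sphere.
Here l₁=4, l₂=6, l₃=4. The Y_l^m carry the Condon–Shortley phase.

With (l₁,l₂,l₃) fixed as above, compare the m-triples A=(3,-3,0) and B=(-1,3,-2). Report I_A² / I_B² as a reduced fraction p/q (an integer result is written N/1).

10/7

Shared (l₁,l₂,l₃)=(4,6,4): N and (l;000)² cancel in I_A²/I_B².
A: Δ = 6!·2!·6!/15! = 1/1261260; Racah Σ t=0..1: t=0:+1/25920 t=1:−1/11520 = -1/20736; ⇒ 3j(4 6 4; 3 -3 0)² = 5/429, sgn -1
B: Δ = 6!·2!·6!/15! = 1/1261260; Racah Σ t=3..5: t=3:−1/51840 t=4:+1/5760 t=5:−1/11520 = 7/103680; ⇒ 3j(4 6 4; -1 3 -2)² = 7/858, sgn +1
I_A²/I_B² = (5/429)/(7/858) = 10/7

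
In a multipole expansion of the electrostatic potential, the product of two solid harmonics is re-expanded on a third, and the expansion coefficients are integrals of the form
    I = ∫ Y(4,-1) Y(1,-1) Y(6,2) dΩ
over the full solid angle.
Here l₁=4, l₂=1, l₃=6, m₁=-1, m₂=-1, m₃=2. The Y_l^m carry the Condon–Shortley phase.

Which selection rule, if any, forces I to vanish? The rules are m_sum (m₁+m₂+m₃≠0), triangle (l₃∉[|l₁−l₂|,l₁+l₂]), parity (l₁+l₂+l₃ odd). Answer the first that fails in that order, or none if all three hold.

triangle

Σmᵢ = 0  ✓
l₃∈[|l₁−l₂|,l₁+l₂]=[3,5], have l₃=6  ✗
Σlᵢ = 11 ⇒ odd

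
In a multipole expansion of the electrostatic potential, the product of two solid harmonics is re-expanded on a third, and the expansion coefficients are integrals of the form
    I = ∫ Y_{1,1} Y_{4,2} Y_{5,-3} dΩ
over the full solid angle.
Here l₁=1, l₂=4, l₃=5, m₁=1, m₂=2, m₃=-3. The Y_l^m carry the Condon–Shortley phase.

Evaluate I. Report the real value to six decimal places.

-0.259847

Rules hold: Σm=0, L=10 even, 3≤5≤5.
N = 3·9·11 = 297
Δ = 0!·2!·8!/11! = 1/495
Racah Σ t=0..0: t=0:+1/576 = 1/576
⇒ 3j(1 4 5; 0 0 0)² = 5/99, sgn -1
Racah Σ t=0..0: t=0:+1/2880 = 1/2880
⇒ 3j(1 4 5; 1 2 -3)² = 28/495, sgn +1
4πI² = N·(3j₀)²·(3jₘ)² = 28/33
I = -1·√(0.848485/4π) = -0.25984664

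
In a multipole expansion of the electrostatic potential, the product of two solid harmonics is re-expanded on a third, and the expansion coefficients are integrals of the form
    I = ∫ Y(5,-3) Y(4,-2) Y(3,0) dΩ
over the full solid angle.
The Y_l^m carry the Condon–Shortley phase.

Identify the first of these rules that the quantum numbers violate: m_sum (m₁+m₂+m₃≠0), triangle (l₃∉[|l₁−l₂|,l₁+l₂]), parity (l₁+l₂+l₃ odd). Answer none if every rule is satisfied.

m₁+m₂+m₃ = -3 − 2 + 0 = -5  ✗
triangle: |5−4|=1 ≤ l₃=3 ≤ 5+4=9
parity: l₁+l₂+l₃ = 12 is even

m_sum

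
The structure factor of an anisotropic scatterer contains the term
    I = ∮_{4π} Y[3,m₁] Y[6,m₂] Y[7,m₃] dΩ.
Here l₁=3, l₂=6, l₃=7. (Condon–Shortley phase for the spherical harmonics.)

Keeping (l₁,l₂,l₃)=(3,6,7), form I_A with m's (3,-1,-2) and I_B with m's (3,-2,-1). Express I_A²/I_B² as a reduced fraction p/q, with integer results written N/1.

Same 3,6,7: normalisation and zero-m 3j drop out of the ratio.
A: Δ: 2! 4! 10! / 17! → 1/2042040; sum: t=0:+1/691200 = 1/691200; 3j²(3 6 7; 3 -1 -2) = Δ·Π!·Σ² = 189/9724  (sign -1)
B: Δ: 2! 4! 10! / 17! → 1/2042040; sum: t=0:+1/829440 = 1/829440; 3j²(3 6 7; 3 -2 -1) = Δ·Π!·Σ² = 35/2431  (sign +1)
I_A²/I_B² = (189/9724)/(35/2431) = 27/20

27/20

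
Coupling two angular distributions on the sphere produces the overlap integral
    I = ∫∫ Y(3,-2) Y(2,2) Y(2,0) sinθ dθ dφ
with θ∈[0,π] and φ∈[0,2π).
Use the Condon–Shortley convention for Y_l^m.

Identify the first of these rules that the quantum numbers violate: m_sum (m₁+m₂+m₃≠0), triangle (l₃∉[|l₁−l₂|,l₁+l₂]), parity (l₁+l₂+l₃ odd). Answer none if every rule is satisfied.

m₁+m₂+m₃ = -2 + 2 + 0 = 0  ✓
triangle: |3−2|=1 ≤ l₃=2 ≤ 3+2=5  ✓
parity: l₁+l₂+l₃ = 7 is odd  ✗

parity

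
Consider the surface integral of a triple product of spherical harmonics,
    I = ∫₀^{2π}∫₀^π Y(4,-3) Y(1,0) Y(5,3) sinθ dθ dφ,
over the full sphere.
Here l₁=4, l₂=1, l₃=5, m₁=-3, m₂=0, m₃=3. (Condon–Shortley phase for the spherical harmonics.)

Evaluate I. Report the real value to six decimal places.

-0.196426

m-sum 0 ✓  L=10 even ✓  3≤5≤5 ✓
Π(2lᵢ+1) = 9×3×11 = 297
triangle coeff Δ(4,1,5) = 1/495
Σ_t [0,0]: t=0:+1/576 = 1/576
(3j)²=5/99 [(4 1 5; 0 0 0)], sign=-1
Σ_t [0,0]: t=0:+1/5040 = 1/5040
(3j)²=16/495 [(4 1 5; -3 0 3)], sign=+1
⇒ 4πI² = 16/33
I = (-1)√(16/33/(4π)) = -0.19642560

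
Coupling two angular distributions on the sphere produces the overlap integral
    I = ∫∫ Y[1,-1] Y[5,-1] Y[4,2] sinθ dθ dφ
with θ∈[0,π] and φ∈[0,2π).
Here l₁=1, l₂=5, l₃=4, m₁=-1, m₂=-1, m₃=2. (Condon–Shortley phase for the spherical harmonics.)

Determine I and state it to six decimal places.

-0.120286

Rules hold: Σm=0, L=10 even, 4≤4≤6.
N = 3·11·9 = 297
Δ = 2!·0!·8!/11! = 1/495
Racah Σ t=1..1: t=1:−1/576 = -1/576
⇒ 3j(1 5 4; 0 0 0)² = 5/99, sgn -1
Racah Σ t=2..2: t=2:+1/2880 = 1/2880
⇒ 3j(1 5 4; -1 -1 2)² = 2/165, sgn +1
4πI² = N·(3j₀)²·(3jₘ)² = 2/11
I = -1·√(0.181818/4π) = -0.12028562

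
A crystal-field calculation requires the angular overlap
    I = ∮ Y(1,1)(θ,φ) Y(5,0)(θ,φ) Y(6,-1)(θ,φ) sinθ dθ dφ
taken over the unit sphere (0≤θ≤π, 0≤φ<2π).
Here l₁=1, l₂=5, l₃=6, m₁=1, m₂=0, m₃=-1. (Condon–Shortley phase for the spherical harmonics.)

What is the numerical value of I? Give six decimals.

Checks pass: Σm=0; 12 even; l₃=6∈[4,6].
(2·1+1)(2·5+1)(2·6+1) = 429
Δ: 0! 2! 10! / 13! → 1/858
sum: t=0:+1/14400 = 1/14400
3j²(1 5 6; 0 0 0) = Δ·Π!·Σ² = 6/143  (sign +1)
sum: t=0:+1/28800 = 1/28800
3j²(1 5 6; 1 0 -1) = Δ·Π!·Σ² = 7/286  (sign -1)
combine: 4πI² = 429·6/143·7/286 = 63/143
take √, sign -1: I = -0.18723944

-0.187239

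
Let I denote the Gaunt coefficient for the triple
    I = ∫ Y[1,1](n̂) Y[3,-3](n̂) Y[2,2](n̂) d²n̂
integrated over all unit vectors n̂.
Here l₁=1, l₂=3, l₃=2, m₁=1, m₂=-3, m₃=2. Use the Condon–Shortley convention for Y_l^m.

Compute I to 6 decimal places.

Checks pass: Σm=0; 6 even; l₃=2∈[2,4].
(2·1+1)(2·3+1)(2·2+1) = 105
Δ: 2! 0! 4! / 7! → 1/105
sum: t=1:−1/4 = -1/4
3j²(1 3 2; 0 0 0) = Δ·Π!·Σ² = 3/35  (sign -1)
sum: t=0:+1/48 = 1/48
3j²(1 3 2; 1 -3 2) = Δ·Π!·Σ² = 1/7  (sign +1)
combine: 4πI² = 105·3/35·1/7 = 9/7
take √, sign -1: I = -0.31986543

-0.319865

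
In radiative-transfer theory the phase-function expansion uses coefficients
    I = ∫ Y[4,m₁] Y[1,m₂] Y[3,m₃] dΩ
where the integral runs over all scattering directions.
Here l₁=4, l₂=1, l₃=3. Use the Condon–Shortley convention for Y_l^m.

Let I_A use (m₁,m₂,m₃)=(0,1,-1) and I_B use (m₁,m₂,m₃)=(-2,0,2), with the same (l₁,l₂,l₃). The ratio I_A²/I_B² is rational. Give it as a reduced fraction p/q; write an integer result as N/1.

1/2

l's match ⇒ only the (l;m) 3-j factors differ between A and B.
A: triangle coeff Δ(4,1,3) = 1/252; Σ_t [2,2]: t=2:+1/96 = 1/96; (3j)²=1/42 [(4 1 3; 0 1 -1)], sign=+1
B: triangle coeff Δ(4,1,3) = 1/252; Σ_t [1,1]: t=1:−1/120 = -1/120; (3j)²=1/21 [(4 1 3; -2 0 2)], sign=+1
I_A²/I_B² = (1/42)/(1/21) = 1/2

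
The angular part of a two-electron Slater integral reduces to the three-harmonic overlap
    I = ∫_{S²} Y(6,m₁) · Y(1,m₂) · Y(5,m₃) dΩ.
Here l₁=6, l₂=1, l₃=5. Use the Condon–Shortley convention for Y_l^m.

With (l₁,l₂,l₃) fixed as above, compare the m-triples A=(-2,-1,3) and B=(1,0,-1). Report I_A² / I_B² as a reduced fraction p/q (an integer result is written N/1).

6/35

Same 6,1,5: normalisation and zero-m 3j drop out of the ratio.
A: Δ: 2! 10! 0! / 13! → 1/858; sum: t=0:+1/161280 = 1/161280; 3j²(6 1 5; -2 -1 3) = Δ·Π!·Σ² = 1/143  (sign +1)
B: Δ: 2! 10! 0! / 13! → 1/858; sum: t=1:−1/17280 = -1/17280; 3j²(6 1 5; 1 0 -1) = Δ·Π!·Σ² = 35/858  (sign -1)
I_A²/I_B² = (1/143)/(35/858) = 6/35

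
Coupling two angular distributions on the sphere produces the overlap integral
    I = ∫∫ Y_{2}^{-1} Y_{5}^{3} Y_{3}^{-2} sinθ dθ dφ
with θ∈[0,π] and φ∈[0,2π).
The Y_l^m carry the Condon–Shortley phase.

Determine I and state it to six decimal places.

Checks pass: Σm=0; 10 even; l₃=3∈[3,7].
(2·2+1)(2·5+1)(2·3+1) = 385
Δ: 4! 0! 6! / 11! → 1/2310
sum: t=2:+1/144 = 1/144
3j²(2 5 3; 0 0 0) = Δ·Π!·Σ² = 10/231  (sign -1)
sum: t=3:−1/720 = -1/720
3j²(2 5 3; -1 3 -2) = Δ·Π!·Σ² = 8/165  (sign +1)
combine: 4πI² = 385·10/231·8/165 = 80/99
take √, sign -1: I = -0.25358436

-0.253584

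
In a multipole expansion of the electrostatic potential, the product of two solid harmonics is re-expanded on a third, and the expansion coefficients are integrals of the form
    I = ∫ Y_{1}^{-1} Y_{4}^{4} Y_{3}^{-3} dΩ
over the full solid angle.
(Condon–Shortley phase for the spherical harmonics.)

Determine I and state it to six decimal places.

0.325735

Checks pass: Σm=0; 8 even; l₃=3∈[3,5].
(2·1+1)(2·4+1)(2·3+1) = 189
Δ: 2! 0! 6! / 9! → 1/252
sum: t=1:−1/36 = -1/36
3j²(1 4 3; 0 0 0) = Δ·Π!·Σ² = 4/63  (sign +1)
sum: t=2:+1/1440 = 1/1440
3j²(1 4 3; -1 4 -3) = Δ·Π!·Σ² = 1/9  (sign +1)
combine: 4πI² = 189·4/63·1/9 = 4/3
take √, sign +1: I = 0.32573501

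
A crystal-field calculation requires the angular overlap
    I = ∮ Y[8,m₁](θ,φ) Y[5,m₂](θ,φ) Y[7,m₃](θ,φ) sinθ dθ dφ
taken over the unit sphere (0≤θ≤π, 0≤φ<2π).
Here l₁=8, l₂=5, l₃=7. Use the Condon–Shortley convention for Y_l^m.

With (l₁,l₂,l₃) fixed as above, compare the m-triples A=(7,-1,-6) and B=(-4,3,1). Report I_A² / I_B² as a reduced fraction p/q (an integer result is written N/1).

Shared (l₁,l₂,l₃)=(8,5,7): N and (l;000)² cancel in I_A²/I_B².
A: Δ = 6!·10!·4!/21! = 1/814773960; Racah Σ t=0..1: t=0:+1/6270566400 t=1:−1/2612736000 = -1/4478976000; ⇒ 3j(8 5 7; 7 -1 -6)² = 1001/116280, sgn +1
B: Δ = 6!·10!·4!/21! = 1/814773960; Racah Σ t=4..6: t=4:+1/92897280 t=5:−1/21772800 t=6:+1/49766400 = -1/66355200; ⇒ 3j(8 5 7; -4 3 1)² = 63/8398, sgn -1
I_A²/I_B² = (1001/116280)/(63/8398) = 1859/1620

1859/1620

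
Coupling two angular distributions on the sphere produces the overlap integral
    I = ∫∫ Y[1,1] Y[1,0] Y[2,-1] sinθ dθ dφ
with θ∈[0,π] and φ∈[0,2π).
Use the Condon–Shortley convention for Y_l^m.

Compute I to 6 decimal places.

-0.218510

m-sum 0 ✓  L=4 even ✓  0≤2≤2 ✓
Π(2lᵢ+1) = 3×3×5 = 45
triangle coeff Δ(1,1,2) = 1/30
Σ_t [0,0]: t=0:+1/1 = 1/1
(3j)²=2/15 [(1 1 2; 0 0 0)], sign=+1
Σ_t [0,0]: t=0:+1/2 = 1/2
(3j)²=1/10 [(1 1 2; 1 0 -1)], sign=-1
⇒ 4πI² = 3/5
I = (-1)√(3/5/(4π)) = -0.21850969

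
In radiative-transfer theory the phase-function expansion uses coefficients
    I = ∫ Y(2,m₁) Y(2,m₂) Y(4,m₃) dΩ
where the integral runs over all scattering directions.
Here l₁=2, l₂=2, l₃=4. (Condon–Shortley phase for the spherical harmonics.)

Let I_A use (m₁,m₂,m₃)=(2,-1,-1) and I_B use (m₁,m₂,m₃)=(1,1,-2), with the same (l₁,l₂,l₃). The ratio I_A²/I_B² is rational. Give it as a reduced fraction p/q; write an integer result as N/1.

1/8

l's match ⇒ only the (l;m) 3-j factors differ between A and B.
A: triangle coeff Δ(2,2,4) = 1/630; Σ_t [0,0]: t=0:+1/144 = 1/144; (3j)²=1/126 [(2 2 4; 2 -1 -1)], sign=-1
B: triangle coeff Δ(2,2,4) = 1/630; Σ_t [0,0]: t=0:+1/36 = 1/36; (3j)²=4/63 [(2 2 4; 1 1 -2)], sign=+1
I_A²/I_B² = (1/126)/(4/63) = 1/8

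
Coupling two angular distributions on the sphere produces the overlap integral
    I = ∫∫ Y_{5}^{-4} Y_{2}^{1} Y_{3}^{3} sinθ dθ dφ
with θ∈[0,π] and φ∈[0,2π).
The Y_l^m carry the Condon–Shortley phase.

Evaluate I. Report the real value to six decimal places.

Rules hold: Σm=0, L=10 even, 3≤3≤7.
N = 11·5·7 = 385
Δ = 4!·6!·0!/11! = 1/2310
Racah Σ t=2..2: t=2:+1/144 = 1/144
⇒ 3j(5 2 3; 0 0 0)² = 10/231, sgn -1
Racah Σ t=3..3: t=3:−1/4320 = -1/4320
⇒ 3j(5 2 3; -4 1 3)² = 2/55, sgn -1
4πI² = N·(3j₀)²·(3jₘ)² = 20/33
I = +1·√(0.606061/4π) = 0.21961050

0.219610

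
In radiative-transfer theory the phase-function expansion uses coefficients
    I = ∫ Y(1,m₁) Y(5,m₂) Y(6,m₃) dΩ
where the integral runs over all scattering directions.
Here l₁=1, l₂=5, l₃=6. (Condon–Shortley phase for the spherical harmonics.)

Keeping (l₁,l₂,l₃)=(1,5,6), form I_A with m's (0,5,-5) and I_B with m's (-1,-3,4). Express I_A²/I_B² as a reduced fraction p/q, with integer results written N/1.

11/45

Same 1,5,6: normalisation and zero-m 3j drop out of the ratio.
A: Δ: 0! 2! 10! / 13! → 1/858; sum: t=0:+1/3628800 = 1/3628800; 3j²(1 5 6; 0 5 -5) = Δ·Π!·Σ² = 1/78  (sign -1)
B: Δ: 0! 2! 10! / 13! → 1/858; sum: t=0:+1/161280 = 1/161280; 3j²(1 5 6; -1 -3 4) = Δ·Π!·Σ² = 15/286  (sign +1)
I_A²/I_B² = (1/78)/(15/286) = 11/45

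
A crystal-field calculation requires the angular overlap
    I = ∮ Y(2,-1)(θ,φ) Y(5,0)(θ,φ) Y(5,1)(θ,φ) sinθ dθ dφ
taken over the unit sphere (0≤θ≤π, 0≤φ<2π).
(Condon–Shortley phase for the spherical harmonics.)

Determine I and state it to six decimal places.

Checks pass: Σm=0; 12 even; l₃=5∈[3,7].
(2·2+1)(2·5+1)(2·5+1) = 605
Δ: 2! 2! 8! / 13! → 1/38610
sum: t=0:+1/2880 t=1:−1/576 t=2:+1/2880 = -1/960
3j²(2 5 5; 0 0 0) = Δ·Π!·Σ² = 10/429  (sign +1)
sum: t=1:−1/1152 t=2:+1/1440 = -1/5760
3j²(2 5 5; -1 0 1) = Δ·Π!·Σ² = 1/858  (sign -1)
combine: 4πI² = 605·10/429·1/858 = 25/1521
take √, sign -1: I = -0.03616600

-0.036166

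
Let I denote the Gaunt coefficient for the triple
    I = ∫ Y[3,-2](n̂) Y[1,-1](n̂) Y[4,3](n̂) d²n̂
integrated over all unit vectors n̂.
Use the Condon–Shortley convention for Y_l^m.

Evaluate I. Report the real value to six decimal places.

m-sum 0 ✓  L=8 even ✓  2≤4≤4 ✓
Π(2lᵢ+1) = 7×3×9 = 189
triangle coeff Δ(3,1,4) = 1/252
Σ_t [0,0]: t=0:+1/36 = 1/36
(3j)²=4/63 [(3 1 4; 0 0 0)], sign=+1
Σ_t [0,0]: t=0:+1/240 = 1/240
(3j)²=1/12 [(3 1 4; -2 -1 3)], sign=-1
⇒ 4πI² = 1/1
I = (-1)√(1/1/(4π)) = -0.28209479

-0.282095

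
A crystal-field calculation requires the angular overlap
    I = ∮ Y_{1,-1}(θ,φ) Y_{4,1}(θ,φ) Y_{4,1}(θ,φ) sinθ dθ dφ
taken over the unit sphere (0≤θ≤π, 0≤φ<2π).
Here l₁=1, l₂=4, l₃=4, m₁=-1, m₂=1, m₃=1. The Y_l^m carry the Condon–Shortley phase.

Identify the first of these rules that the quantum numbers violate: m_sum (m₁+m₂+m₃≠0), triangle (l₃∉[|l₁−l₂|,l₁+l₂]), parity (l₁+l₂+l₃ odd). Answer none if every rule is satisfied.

azimuthal sum: -1 + 1 + 1 = 1  ✗
3 ≤ 4 ≤ 5 (triangle on l)
L = 1 + 4 + 4 = 9 (odd)

m_sum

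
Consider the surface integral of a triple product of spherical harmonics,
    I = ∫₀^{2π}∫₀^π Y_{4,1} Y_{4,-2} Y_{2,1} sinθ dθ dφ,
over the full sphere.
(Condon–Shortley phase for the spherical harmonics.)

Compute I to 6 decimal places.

Rules hold: Σm=0, L=10 even, 0≤2≤8.
N = 9·9·5 = 405
Δ = 6!·2!·2!/11! = 1/13860
Racah Σ t=2..4: t=2:+1/192 t=3:−1/36 t=4:+1/192 = -5/288
⇒ 3j(4 4 2; 0 0 0)² = 20/693, sgn -1
Racah Σ t=1..2: t=1:−1/240 t=2:+1/96 = 1/160
⇒ 3j(4 4 2; 1 -2 1)² = 27/1540, sgn -1
4πI² = N·(3j₀)²·(3jₘ)² = 1215/5929
I = +1·√(0.204925/4π) = 0.12770047

0.127700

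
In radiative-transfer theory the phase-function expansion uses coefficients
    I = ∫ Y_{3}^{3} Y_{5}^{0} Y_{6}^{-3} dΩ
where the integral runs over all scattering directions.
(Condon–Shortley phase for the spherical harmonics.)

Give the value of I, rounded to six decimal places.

Rules hold: Σm=0, L=14 even, 2≤6≤8.
N = 7·11·13 = 1001
Δ = 2!·4!·8!/15! = 1/675675
Racah Σ t=0..2: t=0:+1/8640 t=1:−1/2304 t=2:+1/8640 = -7/34560
⇒ 3j(3 5 6; 0 0 0)² = 7/429, sgn -1
Racah Σ t=0..0: t=0:+1/34560 = 1/34560
⇒ 3j(3 5 6; 3 0 -3)² = 4/143, sgn -1
4πI² = N·(3j₀)²·(3jₘ)² = 196/429
I = +1·√(0.456876/4π) = 0.19067531

0.190675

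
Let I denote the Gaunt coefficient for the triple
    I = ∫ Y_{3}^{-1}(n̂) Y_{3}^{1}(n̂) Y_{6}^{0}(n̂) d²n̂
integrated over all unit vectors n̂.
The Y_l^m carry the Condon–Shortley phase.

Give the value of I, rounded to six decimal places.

0.177816

Rules hold: Σm=0, L=12 even, 0≤6≤6.
N = 7·7·13 = 637
Δ = 0!·6!·6!/13! = 1/12012
Racah Σ t=0..0: t=0:+1/1296 = 1/1296
⇒ 3j(3 3 6; 0 0 0)² = 100/3003, sgn +1
Racah Σ t=0..0: t=0:+1/2304 = 1/2304
⇒ 3j(3 3 6; -1 1 0)² = 75/4004, sgn +1
4πI² = N·(3j₀)²·(3jₘ)² = 625/1573
I = +1·√(0.39733/4π) = 0.17781595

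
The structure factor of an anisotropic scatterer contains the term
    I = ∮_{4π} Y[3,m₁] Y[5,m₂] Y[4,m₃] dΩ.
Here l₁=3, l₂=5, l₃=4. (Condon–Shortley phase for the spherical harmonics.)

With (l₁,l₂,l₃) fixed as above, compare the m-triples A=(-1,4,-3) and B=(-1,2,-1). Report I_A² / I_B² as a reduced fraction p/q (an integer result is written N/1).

21/256

Shared (l₁,l₂,l₃)=(3,5,4): N and (l;000)² cancel in I_A²/I_B².
A: Δ = 4!·2!·6!/13! = 1/180180; Racah Σ t=3..4: t=3:−1/4320 t=4:+1/5760 = -1/17280; ⇒ 3j(3 5 4; -1 4 -3)² = 7/4290, sgn +1
B: Δ = 4!·2!·6!/13! = 1/180180; Racah Σ t=2..4: t=2:+1/960 t=3:−1/288 t=4:+1/1728 = -1/540; ⇒ 3j(3 5 4; -1 2 -1)² = 128/6435, sgn +1
I_A²/I_B² = (7/4290)/(128/6435) = 21/256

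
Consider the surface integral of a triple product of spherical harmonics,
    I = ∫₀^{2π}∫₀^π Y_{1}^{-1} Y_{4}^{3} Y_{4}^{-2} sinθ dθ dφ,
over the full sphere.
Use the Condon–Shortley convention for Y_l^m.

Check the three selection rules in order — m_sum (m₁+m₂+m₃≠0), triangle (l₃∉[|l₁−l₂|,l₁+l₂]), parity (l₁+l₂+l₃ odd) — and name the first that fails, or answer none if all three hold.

m₁+m₂+m₃ = -1 + 3 − 2 = 0  ✓
triangle: |1−4|=3 ≤ l₃=4 ≤ 1+4=5  ✓
parity: l₁+l₂+l₃ = 9 is odd  ✗

parity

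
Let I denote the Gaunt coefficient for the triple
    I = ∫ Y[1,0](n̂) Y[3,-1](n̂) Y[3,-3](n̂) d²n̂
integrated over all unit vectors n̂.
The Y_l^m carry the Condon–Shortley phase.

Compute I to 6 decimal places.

Σmᵢ = -4 ≠ 0, so the φ-integral vanishes; I = 0

0.000000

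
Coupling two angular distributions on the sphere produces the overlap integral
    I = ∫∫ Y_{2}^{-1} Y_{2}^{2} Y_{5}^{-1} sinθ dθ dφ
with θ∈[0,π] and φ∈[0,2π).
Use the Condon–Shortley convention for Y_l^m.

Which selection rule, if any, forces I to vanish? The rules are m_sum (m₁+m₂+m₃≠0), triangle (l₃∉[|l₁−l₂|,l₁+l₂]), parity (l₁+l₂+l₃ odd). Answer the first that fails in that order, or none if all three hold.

Σmᵢ = 0  ✓
l₃∈[|l₁−l₂|,l₁+l₂]=[0,4], have l₃=5  ✗
Σlᵢ = 9 ⇒ odd

triangle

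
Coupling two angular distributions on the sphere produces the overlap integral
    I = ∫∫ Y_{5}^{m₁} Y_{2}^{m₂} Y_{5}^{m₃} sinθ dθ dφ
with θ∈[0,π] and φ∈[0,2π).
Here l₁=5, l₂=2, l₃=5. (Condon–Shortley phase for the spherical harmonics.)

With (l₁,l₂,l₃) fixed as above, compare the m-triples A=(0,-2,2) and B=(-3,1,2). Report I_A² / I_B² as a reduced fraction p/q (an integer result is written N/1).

Shared (l₁,l₂,l₃)=(5,2,5): N and (l;000)² cancel in I_A²/I_B².
A: Δ = 2!·8!·2!/13! = 1/38610; Racah Σ t=0..0: t=0:+1/2880 = 1/2880; ⇒ 3j(5 2 5; 0 -2 2)² = 14/429, sgn -1
B: Δ = 2!·8!·2!/13! = 1/38610; Racah Σ t=1..2: t=1:−1/10080 t=2:+1/2880 = 1/4032; ⇒ 3j(5 2 5; -3 1 2)² = 10/429, sgn -1
I_A²/I_B² = (14/429)/(10/429) = 7/5

7/5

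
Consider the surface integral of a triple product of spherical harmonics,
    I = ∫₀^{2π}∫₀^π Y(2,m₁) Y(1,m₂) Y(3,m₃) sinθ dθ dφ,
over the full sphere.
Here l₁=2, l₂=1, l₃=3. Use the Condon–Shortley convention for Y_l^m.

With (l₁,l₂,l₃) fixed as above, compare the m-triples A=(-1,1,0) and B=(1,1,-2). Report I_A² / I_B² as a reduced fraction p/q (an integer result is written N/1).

3/10

Same 2,1,3: normalisation and zero-m 3j drop out of the ratio.
A: Δ: 0! 4! 2! / 7! → 1/105; sum: t=0:+1/12 = 1/12; 3j²(2 1 3; -1 1 0) = Δ·Π!·Σ² = 1/35  (sign -1)
B: Δ: 0! 4! 2! / 7! → 1/105; sum: t=0:+1/12 = 1/12; 3j²(2 1 3; 1 1 -2) = Δ·Π!·Σ² = 2/21  (sign -1)
I_A²/I_B² = (1/35)/(2/21) = 3/10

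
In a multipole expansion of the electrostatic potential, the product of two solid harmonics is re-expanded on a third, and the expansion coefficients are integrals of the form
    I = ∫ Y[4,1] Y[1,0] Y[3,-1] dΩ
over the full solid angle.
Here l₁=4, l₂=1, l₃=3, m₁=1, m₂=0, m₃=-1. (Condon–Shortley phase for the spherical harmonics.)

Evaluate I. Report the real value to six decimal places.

Checks pass: Σm=0; 8 even; l₃=3∈[3,5].
(2·4+1)(2·1+1)(2·3+1) = 189
Δ: 2! 6! 0! / 9! → 1/252
sum: t=1:−1/36 = -1/36
3j²(4 1 3; 0 0 0) = Δ·Π!·Σ² = 4/63  (sign +1)
sum: t=1:−1/48 = -1/48
3j²(4 1 3; 1 0 -1) = Δ·Π!·Σ² = 5/84  (sign -1)
combine: 4πI² = 189·4/63·5/84 = 5/7
take √, sign -1: I = -0.23841361

-0.238414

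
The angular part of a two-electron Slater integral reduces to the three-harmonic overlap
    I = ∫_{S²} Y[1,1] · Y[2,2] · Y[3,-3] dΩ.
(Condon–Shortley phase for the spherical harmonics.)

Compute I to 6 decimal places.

Rules hold: Σm=0, L=6 even, 1≤3≤3.
N = 3·5·7 = 105
Δ = 0!·2!·4!/7! = 1/105
Racah Σ t=0..0: t=0:+1/4 = 1/4
⇒ 3j(1 2 3; 0 0 0)² = 3/35, sgn -1
Racah Σ t=0..0: t=0:+1/48 = 1/48
⇒ 3j(1 2 3; 1 2 -3)² = 1/7, sgn +1
4πI² = N·(3j₀)²·(3jₘ)² = 9/7
I = -1·√(1.28571/4π) = -0.31986543

-0.319865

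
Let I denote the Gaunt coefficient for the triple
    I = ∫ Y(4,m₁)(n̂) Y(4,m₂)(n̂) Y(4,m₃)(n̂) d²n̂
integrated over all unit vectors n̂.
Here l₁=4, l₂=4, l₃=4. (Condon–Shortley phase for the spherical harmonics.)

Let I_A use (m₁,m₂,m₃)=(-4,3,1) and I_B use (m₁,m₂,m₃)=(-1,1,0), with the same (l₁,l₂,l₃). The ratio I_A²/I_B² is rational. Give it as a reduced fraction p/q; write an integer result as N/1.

Shared (l₁,l₂,l₃)=(4,4,4): N and (l;000)² cancel in I_A²/I_B².
A: Δ = 4!·4!·4!/13! = 1/450450; Racah Σ t=4..4: t=4:+1/3456 = 1/3456; ⇒ 3j(4 4 4; -4 3 1)² = 35/1287, sgn -1
B: Δ = 4!·4!·4!/13! = 1/450450; Racah Σ t=1..4: t=1:−1/3456 t=2:+1/144 t=3:−1/96 t=4:+1/864 = -1/384; ⇒ 3j(4 4 4; -1 1 0)² = 9/2002, sgn -1
I_A²/I_B² = (35/1287)/(9/2002) = 490/81

490/81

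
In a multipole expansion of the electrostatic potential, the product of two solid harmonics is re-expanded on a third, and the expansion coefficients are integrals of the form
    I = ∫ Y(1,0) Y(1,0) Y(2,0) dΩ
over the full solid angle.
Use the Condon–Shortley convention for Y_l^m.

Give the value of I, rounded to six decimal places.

0.252313

Rules hold: Σm=0, L=4 even, 0≤2≤2.
N = 3·3·5 = 45
Δ = 0!·2!·2!/5! = 1/30
Racah Σ t=0..0: t=0:+1/1 = 1/1
⇒ 3j(1 1 2; 0 0 0)² = 2/15, sgn +1
(m-triple is (0,0,0) — same symbol as above.)
4πI² = N·(3j₀)²·(3jₘ)² = 4/5
I = +1·√(0.8/4π) = 0.25231325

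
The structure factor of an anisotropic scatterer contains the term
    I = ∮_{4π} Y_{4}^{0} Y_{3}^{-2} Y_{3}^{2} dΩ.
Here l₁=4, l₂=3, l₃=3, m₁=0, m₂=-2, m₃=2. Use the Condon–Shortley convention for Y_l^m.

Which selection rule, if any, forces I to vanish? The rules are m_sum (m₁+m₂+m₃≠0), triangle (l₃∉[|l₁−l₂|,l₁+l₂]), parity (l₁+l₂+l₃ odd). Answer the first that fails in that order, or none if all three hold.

none

azimuthal sum: 0 − 2 + 2 = 0  ✓
1 ≤ 3 ≤ 7 (triangle on l)  ✓
L = 4 + 3 + 3 = 10 (even)  ✓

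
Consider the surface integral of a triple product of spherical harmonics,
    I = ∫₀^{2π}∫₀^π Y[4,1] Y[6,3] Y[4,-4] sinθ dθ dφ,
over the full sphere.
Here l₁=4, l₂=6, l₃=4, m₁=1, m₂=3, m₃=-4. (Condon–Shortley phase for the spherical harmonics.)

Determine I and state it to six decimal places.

Checks pass: Σm=0; 14 even; l₃=4∈[2,10].
(2·4+1)(2·6+1)(2·4+1) = 1053
Δ: 6! 2! 6! / 15! → 1/1261260
sum: t=2:+1/4608 t=3:−1/1296 t=4:+1/4608 = -7/20736
3j²(4 6 4; 0 0 0) = Δ·Π!·Σ² = 20/1287  (sign -1)
sum: t=3:−1/51840 = -1/51840
3j²(4 6 4; 1 3 -4) = Δ·Π!·Σ² = 8/429  (sign -1)
combine: 4πI² = 1053·20/1287·8/429 = 480/1573
take √, sign +1: I = 0.15583009

0.155830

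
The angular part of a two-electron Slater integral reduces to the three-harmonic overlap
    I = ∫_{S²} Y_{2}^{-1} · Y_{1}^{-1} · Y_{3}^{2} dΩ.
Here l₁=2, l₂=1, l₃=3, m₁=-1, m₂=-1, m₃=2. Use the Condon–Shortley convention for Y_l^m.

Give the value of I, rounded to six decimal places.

m-sum 0 ✓  L=6 even ✓  1≤3≤3 ✓
Π(2lᵢ+1) = 5×3×7 = 105
triangle coeff Δ(2,1,3) = 1/105
Σ_t [0,0]: t=0:+1/4 = 1/4
(3j)²=3/35 [(2 1 3; 0 0 0)], sign=-1
Σ_t [0,0]: t=0:+1/12 = 1/12
(3j)²=2/21 [(2 1 3; -1 -1 2)], sign=-1
⇒ 4πI² = 6/7
I = (+1)√(6/7/(4π)) = 0.26116903

0.261169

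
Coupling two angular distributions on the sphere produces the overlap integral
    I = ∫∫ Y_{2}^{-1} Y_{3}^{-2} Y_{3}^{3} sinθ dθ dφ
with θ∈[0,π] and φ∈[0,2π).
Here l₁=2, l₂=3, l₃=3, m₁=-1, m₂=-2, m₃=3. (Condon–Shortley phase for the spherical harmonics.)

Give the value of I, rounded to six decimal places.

-0.210261

Rules hold: Σm=0, L=8 even, 1≤3≤5.
N = 5·7·7 = 245
Δ = 2!·2!·4!/9! = 1/3780
Racah Σ t=0..2: t=0:+1/24 t=1:−1/4 t=2:+1/24 = -1/6
⇒ 3j(2 3 3; 0 0 0)² = 4/105, sgn +1
Racah Σ t=1..1: t=1:−1/48 = -1/48
⇒ 3j(2 3 3; -1 -2 3)² = 5/84, sgn -1
4πI² = N·(3j₀)²·(3jₘ)² = 5/9
I = -1·√(0.555556/4π) = -0.21026104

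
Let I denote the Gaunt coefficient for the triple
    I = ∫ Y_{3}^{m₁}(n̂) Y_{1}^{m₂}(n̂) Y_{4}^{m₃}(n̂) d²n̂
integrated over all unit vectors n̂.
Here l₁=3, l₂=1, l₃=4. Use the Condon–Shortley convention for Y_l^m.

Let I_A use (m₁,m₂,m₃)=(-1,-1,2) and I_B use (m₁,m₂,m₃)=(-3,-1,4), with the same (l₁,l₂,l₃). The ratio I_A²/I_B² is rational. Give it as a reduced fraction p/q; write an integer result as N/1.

Shared (l₁,l₂,l₃)=(3,1,4): N and (l;000)² cancel in I_A²/I_B².
A: Δ = 0!·6!·2!/9! = 1/252; Racah Σ t=0..0: t=0:+1/96 = 1/96; ⇒ 3j(3 1 4; -1 -1 2)² = 5/84, sgn +1
B: Δ = 0!·6!·2!/9! = 1/252; Racah Σ t=0..0: t=0:+1/1440 = 1/1440; ⇒ 3j(3 1 4; -3 -1 4)² = 1/9, sgn +1
I_A²/I_B² = (5/84)/(1/9) = 15/28

15/28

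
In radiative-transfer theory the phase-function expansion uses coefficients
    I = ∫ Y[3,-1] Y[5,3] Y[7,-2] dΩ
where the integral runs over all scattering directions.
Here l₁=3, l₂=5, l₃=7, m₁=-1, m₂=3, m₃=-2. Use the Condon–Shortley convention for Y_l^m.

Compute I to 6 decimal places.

l₁+l₂+l₃=15 is odd: 3j(l;000)=0 ⇒ I=0

0.000000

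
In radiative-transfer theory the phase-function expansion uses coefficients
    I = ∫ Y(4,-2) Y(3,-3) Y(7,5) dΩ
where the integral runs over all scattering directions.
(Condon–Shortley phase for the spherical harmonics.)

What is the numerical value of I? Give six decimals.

-0.204818

Checks pass: Σm=0; 14 even; l₃=7∈[1,7].
(2·4+1)(2·3+1)(2·7+1) = 945
Δ: 0! 8! 6! / 15! → 1/45045
sum: t=0:+1/20736 = 1/20736
3j²(4 3 7; 0 0 0) = Δ·Π!·Σ² = 35/1287  (sign -1)
sum: t=0:+1/1036800 = 1/1036800
3j²(4 3 7; -2 -3 5) = Δ·Π!·Σ² = 4/195  (sign +1)
combine: 4πI² = 945·35/1287·4/195 = 980/1859
take √, sign -1: I = -0.20481814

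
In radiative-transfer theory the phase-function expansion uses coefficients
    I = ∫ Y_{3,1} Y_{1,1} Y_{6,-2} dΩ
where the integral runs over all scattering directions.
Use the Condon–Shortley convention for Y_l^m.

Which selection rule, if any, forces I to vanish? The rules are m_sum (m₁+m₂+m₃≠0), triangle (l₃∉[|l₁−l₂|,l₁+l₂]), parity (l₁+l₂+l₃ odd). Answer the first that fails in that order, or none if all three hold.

m₁+m₂+m₃ = 1 + 1 − 2 = 0  ✓
triangle: |3−1|=2 ≤ l₃=6 ≤ 3+1=4  ✗
parity: l₁+l₂+l₃ = 10 is even

triangle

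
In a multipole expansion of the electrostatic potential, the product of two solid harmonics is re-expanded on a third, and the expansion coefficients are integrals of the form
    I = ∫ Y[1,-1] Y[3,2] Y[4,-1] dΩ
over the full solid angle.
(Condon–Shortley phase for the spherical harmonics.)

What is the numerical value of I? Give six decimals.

-0.106622

Checks pass: Σm=0; 8 even; l₃=4∈[2,4].
(2·1+1)(2·3+1)(2·4+1) = 189
Δ: 0! 2! 6! / 9! → 1/252
sum: t=0:+1/36 = 1/36
3j²(1 3 4; 0 0 0) = Δ·Π!·Σ² = 4/63  (sign +1)
sum: t=0:+1/240 = 1/240
3j²(1 3 4; -1 2 -1) = Δ·Π!·Σ² = 1/84  (sign -1)
combine: 4πI² = 189·4/63·1/84 = 1/7
take √, sign -1: I = -0.10662181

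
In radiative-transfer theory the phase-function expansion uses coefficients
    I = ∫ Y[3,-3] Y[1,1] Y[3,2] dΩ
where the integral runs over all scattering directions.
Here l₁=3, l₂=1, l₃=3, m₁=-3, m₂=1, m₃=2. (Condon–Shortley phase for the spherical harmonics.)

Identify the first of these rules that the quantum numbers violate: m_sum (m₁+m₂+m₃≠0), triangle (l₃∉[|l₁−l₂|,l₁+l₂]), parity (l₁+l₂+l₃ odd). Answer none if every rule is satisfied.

parity

m₁+m₂+m₃ = -3 + 1 + 2 = 0  ✓
triangle: |3−1|=2 ≤ l₃=3 ≤ 3+1=4  ✓
parity: l₁+l₂+l₃ = 7 is odd  ✗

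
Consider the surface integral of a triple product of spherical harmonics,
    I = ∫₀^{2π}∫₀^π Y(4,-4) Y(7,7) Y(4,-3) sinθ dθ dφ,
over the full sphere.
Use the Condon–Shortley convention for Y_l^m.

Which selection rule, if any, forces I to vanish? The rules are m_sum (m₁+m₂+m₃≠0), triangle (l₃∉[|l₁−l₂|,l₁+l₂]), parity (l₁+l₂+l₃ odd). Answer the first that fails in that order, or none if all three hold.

parity

Σmᵢ = 0  ✓
l₃∈[|l₁−l₂|,l₁+l₂]=[3,11], have l₃=4  ✓
Σlᵢ = 15 ⇒ odd  ✗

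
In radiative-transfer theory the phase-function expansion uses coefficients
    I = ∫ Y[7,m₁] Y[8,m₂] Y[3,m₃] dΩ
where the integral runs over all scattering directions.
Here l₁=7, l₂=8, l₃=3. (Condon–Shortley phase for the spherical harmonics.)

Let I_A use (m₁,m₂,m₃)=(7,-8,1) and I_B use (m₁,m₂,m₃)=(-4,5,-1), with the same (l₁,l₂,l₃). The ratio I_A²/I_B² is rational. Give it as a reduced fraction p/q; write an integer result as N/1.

Same 7,8,3: normalisation and zero-m 3j drop out of the ratio.
A: Δ: 12! 2! 4! / 19! → 1/5290740; sum: t=0:+1/22992076800 = 1/22992076800; 3j²(7 8 3; 7 -8 1) = Δ·Π!·Σ² = 91/2907  (sign +1)
B: Δ: 12! 2! 4! / 19! → 1/5290740; sum: t=9:−1/104509440 t=10:+1/43545600 t=11:−1/319334400 = 59/5748019200; 3j²(7 8 3; -4 5 -1) = Δ·Π!·Σ² = 3481/406980  (sign +1)
I_A²/I_B² = (91/2907)/(3481/406980) = 12740/3481

12740/3481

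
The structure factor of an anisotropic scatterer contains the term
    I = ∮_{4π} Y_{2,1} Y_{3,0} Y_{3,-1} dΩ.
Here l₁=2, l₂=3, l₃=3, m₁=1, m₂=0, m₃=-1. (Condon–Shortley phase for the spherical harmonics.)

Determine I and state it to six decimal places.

Checks pass: Σm=0; 8 even; l₃=3∈[1,5].
(2·2+1)(2·3+1)(2·3+1) = 245
Δ: 2! 2! 4! / 9! → 1/3780
sum: t=0:+1/24 t=1:−1/4 t=2:+1/24 = -1/6
3j²(2 3 3; 0 0 0) = Δ·Π!·Σ² = 4/105  (sign +1)
sum: t=0:+1/12 t=1:−1/8 = -1/24
3j²(2 3 3; 1 0 -1) = Δ·Π!·Σ² = 1/210  (sign -1)
combine: 4πI² = 245·4/105·1/210 = 2/45
take √, sign -1: I = -0.05947080

-0.059471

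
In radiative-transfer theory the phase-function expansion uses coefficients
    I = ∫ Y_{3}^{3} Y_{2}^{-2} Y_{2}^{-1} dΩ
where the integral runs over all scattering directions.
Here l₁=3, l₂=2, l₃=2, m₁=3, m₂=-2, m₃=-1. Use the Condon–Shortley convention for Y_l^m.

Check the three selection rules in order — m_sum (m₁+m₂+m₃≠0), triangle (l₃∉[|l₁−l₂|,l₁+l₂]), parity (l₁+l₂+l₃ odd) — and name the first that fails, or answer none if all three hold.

parity

m₁+m₂+m₃ = 3 − 2 − 1 = 0  ✓
triangle: |3−2|=1 ≤ l₃=2 ≤ 3+2=5  ✓
parity: l₁+l₂+l₃ = 7 is odd  ✗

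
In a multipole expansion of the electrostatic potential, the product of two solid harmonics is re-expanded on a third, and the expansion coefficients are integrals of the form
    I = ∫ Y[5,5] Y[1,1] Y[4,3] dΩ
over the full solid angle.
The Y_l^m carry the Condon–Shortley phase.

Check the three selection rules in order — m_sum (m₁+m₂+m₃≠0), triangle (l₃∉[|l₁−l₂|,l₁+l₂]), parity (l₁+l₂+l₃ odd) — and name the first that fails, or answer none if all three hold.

m_sum

Σmᵢ = 9  ✗
l₃∈[|l₁−l₂|,l₁+l₂]=[4,6], have l₃=4
Σlᵢ = 10 ⇒ even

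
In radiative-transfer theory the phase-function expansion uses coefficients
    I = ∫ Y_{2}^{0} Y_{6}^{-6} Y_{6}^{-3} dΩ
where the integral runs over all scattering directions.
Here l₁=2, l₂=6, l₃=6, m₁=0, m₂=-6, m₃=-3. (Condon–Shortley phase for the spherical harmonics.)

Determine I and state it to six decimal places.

0.000000

Σmᵢ = -9 ≠ 0, so the φ-integral vanishes; I = 0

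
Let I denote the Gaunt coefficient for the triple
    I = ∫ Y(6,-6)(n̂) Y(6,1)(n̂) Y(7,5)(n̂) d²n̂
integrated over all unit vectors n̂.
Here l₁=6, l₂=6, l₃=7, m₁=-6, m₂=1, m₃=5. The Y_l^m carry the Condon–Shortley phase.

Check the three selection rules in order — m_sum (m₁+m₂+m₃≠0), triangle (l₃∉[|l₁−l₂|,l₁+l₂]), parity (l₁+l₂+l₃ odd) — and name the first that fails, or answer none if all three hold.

parity

azimuthal sum: -6 + 1 + 5 = 0  ✓
0 ≤ 7 ≤ 12 (triangle on l)  ✓
L = 6 + 6 + 7 = 19 (odd)  ✗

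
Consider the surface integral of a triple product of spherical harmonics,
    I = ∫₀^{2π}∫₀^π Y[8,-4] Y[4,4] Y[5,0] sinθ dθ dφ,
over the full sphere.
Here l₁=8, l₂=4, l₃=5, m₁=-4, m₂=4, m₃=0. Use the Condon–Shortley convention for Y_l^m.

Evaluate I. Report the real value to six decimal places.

Σlᵢ=17 odd — θ-integrand is odd under cosθ→−cosθ; I=0

0.000000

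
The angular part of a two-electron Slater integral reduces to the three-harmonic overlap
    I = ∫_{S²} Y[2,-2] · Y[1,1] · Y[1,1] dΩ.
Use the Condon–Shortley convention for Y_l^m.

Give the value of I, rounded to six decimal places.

m-sum 0 ✓  L=4 even ✓  1≤1≤3 ✓
Π(2lᵢ+1) = 5×3×3 = 45
triangle coeff Δ(2,1,1) = 1/30
Σ_t [1,1]: t=1:−1/1 = -1/1
(3j)²=2/15 [(2 1 1; 0 0 0)], sign=+1
Σ_t [2,2]: t=2:+1/4 = 1/4
(3j)²=1/5 [(2 1 1; -2 1 1)], sign=+1
⇒ 4πI² = 6/5
I = (+1)√(6/5/(4π)) = 0.30901936

0.309019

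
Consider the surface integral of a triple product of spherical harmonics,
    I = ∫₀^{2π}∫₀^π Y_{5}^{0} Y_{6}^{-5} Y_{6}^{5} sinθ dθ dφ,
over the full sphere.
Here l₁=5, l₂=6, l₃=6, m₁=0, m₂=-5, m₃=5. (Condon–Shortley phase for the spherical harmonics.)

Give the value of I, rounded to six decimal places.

l₁+l₂+l₃=17 is odd: 3j(l;000)=0 ⇒ I=0

0.000000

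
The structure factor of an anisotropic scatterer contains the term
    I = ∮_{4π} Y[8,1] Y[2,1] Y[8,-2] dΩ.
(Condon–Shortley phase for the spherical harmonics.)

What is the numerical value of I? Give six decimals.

0.068038

m-sum 0 ✓  L=18 even ✓  6≤8≤10 ✓
Π(2lᵢ+1) = 17×5×17 = 1445
triangle coeff Δ(8,2,8) = 1/348840
Σ_t [0,2]: t=0:+1/116121600 t=1:−1/25401600 t=2:+1/116121600 = -1/45158400
(3j)²=24/1615 [(8 2 8; 0 0 0)], sign=-1
Σ_t [1,2]: t=1:−1/58060800 t=2:+1/87091200 = -1/174182400
(3j)²=7/2584 [(8 2 8; 1 1 -2)], sign=-1
⇒ 4πI² = 21/361
I = (+1)√(21/361/(4π)) = 0.06803793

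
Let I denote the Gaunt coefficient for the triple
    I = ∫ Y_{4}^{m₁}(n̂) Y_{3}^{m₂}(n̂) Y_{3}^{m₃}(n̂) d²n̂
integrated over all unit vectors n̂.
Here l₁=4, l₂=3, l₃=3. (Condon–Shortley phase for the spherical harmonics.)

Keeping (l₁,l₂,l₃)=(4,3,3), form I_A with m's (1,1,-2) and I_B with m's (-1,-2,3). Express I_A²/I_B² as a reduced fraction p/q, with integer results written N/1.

Shared (l₁,l₂,l₃)=(4,3,3): N and (l;000)² cancel in I_A²/I_B².
A: Δ = 4!·4!·2!/11! = 1/34650; Racah Σ t=2..3: t=2:+1/48 t=3:−1/144 = 1/72; ⇒ 3j(4 3 3; 1 1 -2)² = 16/693, sgn -1
B: Δ = 4!·4!·2!/11! = 1/34650; Racah Σ t=1..1: t=1:−1/288 = -1/288; ⇒ 3j(4 3 3; -1 -2 3)² = 5/231, sgn -1
I_A²/I_B² = (16/693)/(5/231) = 16/15

16/15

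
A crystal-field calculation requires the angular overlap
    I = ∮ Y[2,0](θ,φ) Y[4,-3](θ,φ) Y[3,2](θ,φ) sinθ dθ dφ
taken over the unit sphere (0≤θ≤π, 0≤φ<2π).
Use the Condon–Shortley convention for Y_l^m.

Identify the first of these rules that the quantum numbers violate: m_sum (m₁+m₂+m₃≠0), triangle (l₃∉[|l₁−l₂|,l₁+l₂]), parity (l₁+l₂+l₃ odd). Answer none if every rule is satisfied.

m_sum

azimuthal sum: 0 − 3 + 2 = -1  ✗
2 ≤ 3 ≤ 6 (triangle on l)
L = 2 + 4 + 3 = 9 (odd)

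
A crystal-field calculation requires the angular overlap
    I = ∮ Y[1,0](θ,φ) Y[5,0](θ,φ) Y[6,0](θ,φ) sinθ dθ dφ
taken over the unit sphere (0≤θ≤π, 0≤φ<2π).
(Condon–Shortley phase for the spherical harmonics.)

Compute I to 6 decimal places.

0.245154

Checks pass: Σm=0; 12 even; l₃=6∈[4,6].
(2·1+1)(2·5+1)(2·6+1) = 429
Δ: 0! 2! 10! / 13! → 1/858
sum: t=0:+1/14400 = 1/14400
3j²(1 5 6; 0 0 0) = Δ·Π!·Σ² = 6/143  (sign +1)
(m-triple is (0,0,0) — same symbol as above.)
combine: 4πI² = 429·6/143·6/143 = 108/143
take √, sign +1: I = 0.24515397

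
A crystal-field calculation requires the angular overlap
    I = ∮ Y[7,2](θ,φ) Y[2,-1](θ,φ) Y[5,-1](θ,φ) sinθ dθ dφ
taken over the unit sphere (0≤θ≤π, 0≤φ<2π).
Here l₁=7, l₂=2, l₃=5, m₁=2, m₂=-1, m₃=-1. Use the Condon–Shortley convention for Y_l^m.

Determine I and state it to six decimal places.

Rules hold: Σm=0, L=14 even, 5≤5≤9.
N = 15·5·11 = 825
Δ = 4!·10!·0!/15! = 1/15015
Racah Σ t=2..2: t=2:+1/57600 = 1/57600
⇒ 3j(7 2 5; 0 0 0)² = 21/715, sgn -1
Racah Σ t=1..1: t=1:−1/103680 = -1/103680
⇒ 3j(7 2 5; 2 -1 -1)² = 4/143, sgn -1
4πI² = N·(3j₀)²·(3jₘ)² = 1260/1859
I = +1·√(0.677784/4π) = 0.23224194

0.232242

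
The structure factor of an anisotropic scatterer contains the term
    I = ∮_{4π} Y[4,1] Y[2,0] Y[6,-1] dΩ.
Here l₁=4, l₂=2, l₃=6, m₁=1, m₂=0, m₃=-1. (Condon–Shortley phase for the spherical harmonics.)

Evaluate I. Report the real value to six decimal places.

m-sum 0 ✓  L=12 even ✓  2≤6≤6 ✓
Π(2lᵢ+1) = 9×5×13 = 585
triangle coeff Δ(4,2,6) = 1/6435
Σ_t [0,0]: t=0:+1/2304 = 1/2304
(3j)²=5/143 [(4 2 6; 0 0 0)], sign=+1
Σ_t [0,0]: t=0:+1/2880 = 1/2880
(3j)²=14/429 [(4 2 6; 1 0 -1)], sign=-1
⇒ 4πI² = 1050/1573
I = (-1)√(1050/1573/(4π)) = -0.23047581

-0.230476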